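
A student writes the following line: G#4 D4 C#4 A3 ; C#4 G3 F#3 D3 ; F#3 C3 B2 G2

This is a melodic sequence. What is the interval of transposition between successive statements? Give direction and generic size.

Unit = 4 notes; the statements start on G#4, C#4, F#3, moving down a 5th each time.
G#4 to C#4 is down a 5th.

down a 5th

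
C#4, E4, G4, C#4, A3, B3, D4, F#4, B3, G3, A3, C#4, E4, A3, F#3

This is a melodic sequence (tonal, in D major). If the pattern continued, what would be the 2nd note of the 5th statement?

Grouping in 5s, the 2nd note of each cell is E4, D4, C#4.
Each moves down a 2nd. Continuing: B3 → A3.

A3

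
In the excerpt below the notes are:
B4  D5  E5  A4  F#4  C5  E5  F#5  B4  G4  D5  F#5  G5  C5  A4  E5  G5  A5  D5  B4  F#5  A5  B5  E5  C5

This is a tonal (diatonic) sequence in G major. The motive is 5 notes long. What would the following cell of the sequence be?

G5 B5 C6 F#5 D5

The 5-note cells begin on B4, C5, D5, E5, F#5 — each up a 2nd from the last.
Statement 6 starts on G5 and keeps the same diatonic contour: G5 B5 C6 F#5 D5.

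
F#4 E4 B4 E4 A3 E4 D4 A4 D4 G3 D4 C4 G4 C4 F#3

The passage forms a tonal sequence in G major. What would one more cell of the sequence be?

C4 B3 F#4 B3 E3

Taking 5-note groups, the heads are F#4, E4, D4: the pattern moves down a 2nd.
From C4 the diatonic shape gives C4 B3 F#4 B3 E3.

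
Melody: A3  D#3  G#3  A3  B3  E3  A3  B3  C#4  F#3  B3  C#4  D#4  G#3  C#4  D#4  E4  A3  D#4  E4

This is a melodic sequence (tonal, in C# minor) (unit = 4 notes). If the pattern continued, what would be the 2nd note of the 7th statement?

C#4

The unit is 4 notes. Position-2 pitches of the 5 shown cells: D#3, E3, F#3, G#3, A3.
Carrying that up a 2nd forward: B3 → C#4.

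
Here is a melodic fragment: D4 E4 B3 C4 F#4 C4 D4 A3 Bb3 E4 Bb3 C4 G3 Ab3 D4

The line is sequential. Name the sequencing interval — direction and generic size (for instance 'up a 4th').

down a 2nd

Taking 5-note groups, the heads are D4, C4, Bb3: the pattern moves down a 2nd.
From D4 to C4: down a 2nd.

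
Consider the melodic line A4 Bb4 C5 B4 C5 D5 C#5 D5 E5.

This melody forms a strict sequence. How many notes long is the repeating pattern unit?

3

Try groups of 3 (3 cells in 9 notes):
A4 Bb4 C5 | B4 C5 D5 | C#5 D5 E5
That's a consistent up a 2nd shift per cell, and no other grouping gives one.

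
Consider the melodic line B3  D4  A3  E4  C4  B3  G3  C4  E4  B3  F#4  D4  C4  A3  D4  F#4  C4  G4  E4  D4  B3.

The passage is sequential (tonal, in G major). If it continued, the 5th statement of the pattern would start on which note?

Taking 7-note groups, the heads are B3, C4, D4: the pattern moves up a 2nd.
Continuing: E4 → F#4. Statement 5 starts on F#4.

F#4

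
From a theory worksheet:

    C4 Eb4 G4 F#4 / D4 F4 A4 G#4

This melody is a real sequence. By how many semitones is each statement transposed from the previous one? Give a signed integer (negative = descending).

The 4-note cells begin on C4, D4 — each up a 2nd from the last.
C4 to D4 spans +2 semitones.

2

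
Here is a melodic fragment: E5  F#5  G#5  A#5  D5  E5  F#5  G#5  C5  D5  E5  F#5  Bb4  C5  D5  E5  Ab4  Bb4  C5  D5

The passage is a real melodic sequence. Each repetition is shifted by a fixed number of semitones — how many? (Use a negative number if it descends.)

Taking 4-note groups, the heads are E5, D5, C5, Bb4, Ab4: the pattern moves down a 2nd.
E5→D5 is 74 − 76 = -2 semitones.

-2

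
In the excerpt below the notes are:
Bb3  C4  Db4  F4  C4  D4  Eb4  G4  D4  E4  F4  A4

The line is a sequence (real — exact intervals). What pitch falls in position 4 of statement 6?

D#5

Grouping in 4s, the 4th note of each cell is F4, G4, A4.
Carrying that up a 2nd forward: B4 → C#5 → D#5.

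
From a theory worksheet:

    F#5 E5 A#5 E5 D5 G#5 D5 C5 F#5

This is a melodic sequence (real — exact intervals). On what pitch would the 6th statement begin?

With a 3-note motive the entries are F#5, E5, D5, each down a 2nd from the previous.
Continuing: C5 → Bb4 → Ab4. Statement 6 starts on Ab4.

Ab4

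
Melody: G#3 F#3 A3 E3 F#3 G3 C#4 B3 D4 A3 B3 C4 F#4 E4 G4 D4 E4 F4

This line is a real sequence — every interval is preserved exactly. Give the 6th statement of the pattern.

A5 G5 Bb5 F5 G5 Ab5

Taking 6-note groups, the heads are G#3, C#4, F#4: the pattern moves up a 4th.
Continuing the starts: B4 → E5 → A5.
From A5 the exact shape gives A5 G5 Bb5 F5 G5 Ab5.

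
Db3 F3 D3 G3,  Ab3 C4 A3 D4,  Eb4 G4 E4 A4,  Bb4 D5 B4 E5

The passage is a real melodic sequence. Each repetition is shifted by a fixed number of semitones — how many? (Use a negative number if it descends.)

7

The 4-note cells begin on Db3, Ab3, Eb4, Bb4 — each up a 5th from the last.
Db3→Ab3 is 56 − 49 = 7 semitones.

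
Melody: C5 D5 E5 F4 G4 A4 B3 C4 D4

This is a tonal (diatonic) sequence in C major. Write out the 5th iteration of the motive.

A2 B2 C3

With a 3-note motive the entries are C5, F4, B3, each down a 5th from the previous.
Continuing the starts: E3 → A2.
So cell 5 is A2 B2 C3.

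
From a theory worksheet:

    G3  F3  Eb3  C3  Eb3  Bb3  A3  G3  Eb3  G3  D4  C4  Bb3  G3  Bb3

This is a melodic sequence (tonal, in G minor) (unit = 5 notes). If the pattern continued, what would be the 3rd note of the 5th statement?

With 5-note cells, note 3 of each statement runs Eb3, G3, Bb3.
Extending up a 3rd: D4 → F4.

F4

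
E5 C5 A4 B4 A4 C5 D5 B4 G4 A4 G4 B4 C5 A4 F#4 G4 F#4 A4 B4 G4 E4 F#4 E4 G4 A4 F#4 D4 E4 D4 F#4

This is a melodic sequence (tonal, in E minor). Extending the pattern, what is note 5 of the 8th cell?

A3

The unit is 6 notes. Position-5 pitches of the 5 shown cells: A4, G4, F#4, E4, D4.
Carrying that down a 2nd forward: C4 → B3 → A3.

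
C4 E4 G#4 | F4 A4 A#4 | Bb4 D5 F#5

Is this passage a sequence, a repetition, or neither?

neither

Note 3 of cell 2 is A#4; if this were a sequence it would be C#5. No unit length gives a consistent transposition pattern.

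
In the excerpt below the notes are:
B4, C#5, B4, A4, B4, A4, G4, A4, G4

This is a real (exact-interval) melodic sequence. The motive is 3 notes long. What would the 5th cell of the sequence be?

The 3-note cells begin on B4, A4, G4 — each down a 2nd from the last.
Extending down a 2nd: F4 → Eb4.
Statement 5 starts on Eb4 and keeps the same exact contour: Eb4 F4 Eb4.

Eb4 F4 Eb4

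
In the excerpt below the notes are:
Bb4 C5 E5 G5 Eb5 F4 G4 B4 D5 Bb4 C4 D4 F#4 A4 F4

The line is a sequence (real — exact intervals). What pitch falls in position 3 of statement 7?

The unit is 5 notes. Position-3 pitches of the 3 shown cells: E5, B4, F#4.
Carrying that down a 4th forward: C#4 → G#3 → D#3 → A#2.

A#2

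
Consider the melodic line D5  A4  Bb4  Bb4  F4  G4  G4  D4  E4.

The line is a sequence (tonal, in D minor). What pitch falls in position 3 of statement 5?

A3

With 3-note cells, note 3 of each statement runs Bb4, G4, E4.
Carrying that down a 3rd forward: C4 → A3.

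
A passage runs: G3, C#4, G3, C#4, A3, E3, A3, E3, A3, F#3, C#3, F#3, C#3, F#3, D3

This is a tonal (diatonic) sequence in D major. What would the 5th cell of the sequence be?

Taking 5-note groups, the heads are G3, E3, C#3: the pattern moves down a 3rd.
Extending down a 3rd: A2 → F#2.
So cell 5 is F#2 B2 F#2 B2 G2.

F#2 B2 F#2 B2 G2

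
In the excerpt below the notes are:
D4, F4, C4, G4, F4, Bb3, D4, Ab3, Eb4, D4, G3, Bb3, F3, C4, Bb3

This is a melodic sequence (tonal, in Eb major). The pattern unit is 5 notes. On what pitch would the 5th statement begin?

Unit = 5 notes; the statements start on D4, Bb3, G3, moving down a 3rd each time.
Continuing: Eb3 → C3. Statement 5 starts on C3.

C3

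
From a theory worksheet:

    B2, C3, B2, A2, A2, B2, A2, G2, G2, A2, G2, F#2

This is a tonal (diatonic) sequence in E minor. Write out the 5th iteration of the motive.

E2 F#2 E2 D2

Taking 4-note groups, the heads are B2, A2, G2: the pattern moves down a 2nd.
Carrying on: F#2 → E2.
Statement 5 starts on E2 and keeps the same diatonic contour: E2 F#2 E2 D2.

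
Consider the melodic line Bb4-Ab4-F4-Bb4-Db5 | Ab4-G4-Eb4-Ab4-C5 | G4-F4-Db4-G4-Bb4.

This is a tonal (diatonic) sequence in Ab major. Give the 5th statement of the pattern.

Eb4 Db4 Bb3 Eb4 G4

The 5-note cells begin on Bb4, Ab4, G4 — each down a 2nd from the last.
Carrying on: F4 → Eb4.
So cell 5 is Eb4 Db4 Bb3 Eb4 G4.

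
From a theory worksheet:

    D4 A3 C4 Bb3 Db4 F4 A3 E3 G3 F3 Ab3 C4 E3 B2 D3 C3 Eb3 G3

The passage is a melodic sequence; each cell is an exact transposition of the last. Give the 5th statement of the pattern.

F#2 C#2 E2 D2 F2 A2

The 6-note cells begin on D4, A3, E3 — each down a 4th from the last.
Continuing the starts: B2 → F#2.
So cell 5 is F#2 C#2 E2 D2 F2 A2.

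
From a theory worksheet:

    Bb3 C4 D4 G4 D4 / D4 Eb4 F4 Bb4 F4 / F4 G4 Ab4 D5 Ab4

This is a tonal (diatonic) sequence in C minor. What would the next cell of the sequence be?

Ab4 Bb4 C5 F5 C5

Unit = 5 notes; the statements start on Bb3, D4, F4, moving up a 3rd each time.
From Ab4 the diatonic shape gives Ab4 Bb4 C5 F5 C5.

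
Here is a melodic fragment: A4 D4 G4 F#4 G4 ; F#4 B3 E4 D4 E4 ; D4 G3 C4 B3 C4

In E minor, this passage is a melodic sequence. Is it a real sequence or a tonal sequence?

tonal

Every note is diatonic to E minor.
Cell 1 has -1 semitones from note 3 to 4, but cell 2 has -2 — the interval quality changes while the contour stays the same, which is the hallmark of a tonal sequence.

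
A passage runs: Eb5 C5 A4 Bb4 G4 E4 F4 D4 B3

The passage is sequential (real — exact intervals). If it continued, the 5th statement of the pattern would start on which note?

With a 3-note motive the entries are Eb5, Bb4, F4, each down a 4th from the previous.
Continuing: C4 → G3. Statement 5 starts on G3.

G3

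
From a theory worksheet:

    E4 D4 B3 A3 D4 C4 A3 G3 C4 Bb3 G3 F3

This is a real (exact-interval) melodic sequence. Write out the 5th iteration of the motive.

Ab3 Gb3 Eb3 Db3

The 4-note cells begin on E4, D4, C4 — each down a 2nd from the last.
Extending down a 2nd: Bb3 → Ab3.
From Ab3 the exact shape gives Ab3 Gb3 Eb3 Db3.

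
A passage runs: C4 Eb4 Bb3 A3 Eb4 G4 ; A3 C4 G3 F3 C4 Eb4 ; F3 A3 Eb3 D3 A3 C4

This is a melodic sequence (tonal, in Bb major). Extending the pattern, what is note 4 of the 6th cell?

With 6-note cells, note 4 of each statement runs A3, F3, D3.
Extending down a 3rd: Bb2 → G2 → Eb2.

Eb2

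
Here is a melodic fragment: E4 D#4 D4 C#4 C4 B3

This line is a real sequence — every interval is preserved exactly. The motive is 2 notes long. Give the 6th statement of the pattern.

Taking 2-note groups, the heads are E4, D4, C4: the pattern moves down a 2nd.
Continuing the starts: Bb3 → Ab3 → Gb3.
Statement 6 starts on Gb3 and keeps the same exact contour: Gb3 F3.

Gb3 F3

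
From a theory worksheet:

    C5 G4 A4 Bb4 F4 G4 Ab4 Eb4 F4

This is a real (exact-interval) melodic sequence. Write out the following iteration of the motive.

Gb4 Db4 Eb4

Taking 3-note groups, the heads are C5, Bb4, Ab4: the pattern moves down a 2nd.
Statement 4 starts on Gb4 and keeps the same exact contour: Gb4 Db4 Eb4.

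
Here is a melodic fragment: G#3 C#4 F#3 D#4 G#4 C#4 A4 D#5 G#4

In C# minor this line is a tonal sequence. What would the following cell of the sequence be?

E5 A5 D#5

Unit = 3 notes; the statements start on G#3, D#4, A4, moving up a 5th each time.
From E5 the diatonic shape gives E5 A5 D#5.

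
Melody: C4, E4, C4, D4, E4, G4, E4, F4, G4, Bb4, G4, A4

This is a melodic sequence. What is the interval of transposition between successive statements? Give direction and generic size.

The 4-note cells begin on C4, E4, G4 — each up a 3rd from the last.
From C4 to E4: up a 3rd.

up a 3rd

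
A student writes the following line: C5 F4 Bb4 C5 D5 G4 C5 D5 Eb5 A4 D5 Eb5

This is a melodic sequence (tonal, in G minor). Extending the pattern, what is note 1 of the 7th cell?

Bb5

With 4-note cells, note 1 of each statement runs C5, D5, Eb5.
Extending up a 2nd: F5 → G5 → A5 → Bb5.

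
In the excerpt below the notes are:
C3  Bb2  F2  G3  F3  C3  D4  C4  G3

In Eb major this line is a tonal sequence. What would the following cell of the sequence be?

Ab4 G4 D4

With a 3-note motive the entries are C3, G3, D4, each up a 5th from the previous.
Statement 4 starts on Ab4 and keeps the same diatonic contour: Ab4 G4 D4.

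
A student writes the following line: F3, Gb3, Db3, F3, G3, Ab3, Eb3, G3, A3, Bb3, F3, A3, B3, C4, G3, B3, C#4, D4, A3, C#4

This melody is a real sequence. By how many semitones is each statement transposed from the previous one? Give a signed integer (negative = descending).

The 4-note cells begin on F3, G3, A3, B3, C#4 — each up a 2nd from the last.
F3→G3 is 55 − 53 = 2 semitones.

2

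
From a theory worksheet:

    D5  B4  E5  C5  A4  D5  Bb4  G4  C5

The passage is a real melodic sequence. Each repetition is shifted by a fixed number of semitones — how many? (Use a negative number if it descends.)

-2

Taking 3-note groups, the heads are D5, C5, Bb4: the pattern moves down a 2nd.
Counting half-steps from D5 to C5: -2.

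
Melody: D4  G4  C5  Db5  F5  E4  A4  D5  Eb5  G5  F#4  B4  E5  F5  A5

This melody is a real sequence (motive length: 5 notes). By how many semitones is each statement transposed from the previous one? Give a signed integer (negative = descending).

2

Unit = 5 notes; the statements start on D4, E4, F#4, moving up a 2nd each time.
D4 to E4 spans +2 semitones.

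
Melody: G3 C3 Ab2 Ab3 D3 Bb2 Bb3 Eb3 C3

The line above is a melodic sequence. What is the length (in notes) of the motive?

9 notes total. Splitting into 3 groups of 3:
G3 C3 Ab2 | Ab3 D3 Bb2 | Bb3 Eb3 C3
That's a consistent up a 2nd shift per cell, and no other grouping gives one.

3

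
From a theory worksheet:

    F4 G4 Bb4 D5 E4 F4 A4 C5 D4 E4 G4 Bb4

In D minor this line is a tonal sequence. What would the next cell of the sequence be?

Taking 4-note groups, the heads are F4, E4, D4: the pattern moves down a 2nd.
Statement 4 starts on C4 and keeps the same diatonic contour: C4 D4 F4 A4.

C4 D4 F4 A4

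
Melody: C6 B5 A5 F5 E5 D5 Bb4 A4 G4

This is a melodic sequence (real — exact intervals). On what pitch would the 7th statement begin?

Gb2

The 3-note cells begin on C6, F5, Bb4 — each down a 5th from the last.
Extending the heads down a 5th: Eb4 → Ab3 → Db3 → Gb2.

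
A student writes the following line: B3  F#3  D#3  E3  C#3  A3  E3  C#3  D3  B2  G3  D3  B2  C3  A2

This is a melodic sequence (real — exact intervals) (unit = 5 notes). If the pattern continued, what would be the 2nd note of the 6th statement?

Grouping in 5s, the 2nd note of each cell is F#3, E3, D3.
Extending down a 2nd: C3 → Bb2 → Ab2.

Ab2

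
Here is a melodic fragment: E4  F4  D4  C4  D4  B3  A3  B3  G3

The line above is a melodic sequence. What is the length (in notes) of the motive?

Try groups of 3 (3 cells in 9 notes):
E4 F4 D4 | C4 D4 B3 | A3 B3 G3
That's a consistent down a 3rd shift per cell, and no other grouping gives one.

3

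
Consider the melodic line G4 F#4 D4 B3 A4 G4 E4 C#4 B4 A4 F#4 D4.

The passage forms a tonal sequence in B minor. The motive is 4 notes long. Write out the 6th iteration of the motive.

Taking 4-note groups, the heads are G4, A4, B4: the pattern moves up a 2nd.
Continuing the starts: C#5 → D5 → E5.
Statement 6 starts on E5 and keeps the same diatonic contour: E5 D5 B4 G4.

E5 D5 B4 G4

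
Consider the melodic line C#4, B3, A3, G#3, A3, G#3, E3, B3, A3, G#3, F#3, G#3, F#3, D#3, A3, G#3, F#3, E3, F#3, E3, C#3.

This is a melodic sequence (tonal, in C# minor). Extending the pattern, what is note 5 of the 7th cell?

B2

Grouping in 7s, the 5th note of each cell is A3, G#3, F#3.
Extending down a 2nd: E3 → D#3 → C#3 → B2.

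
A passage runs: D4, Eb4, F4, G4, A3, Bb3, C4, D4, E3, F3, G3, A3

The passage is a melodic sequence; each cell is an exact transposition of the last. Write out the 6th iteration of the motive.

C#2 D2 E2 F#2

Unit = 4 notes; the statements start on D4, A3, E3, moving down a 4th each time.
Extending down a 4th: B2 → F#2 → C#2.
So cell 6 is C#2 D2 E2 F#2.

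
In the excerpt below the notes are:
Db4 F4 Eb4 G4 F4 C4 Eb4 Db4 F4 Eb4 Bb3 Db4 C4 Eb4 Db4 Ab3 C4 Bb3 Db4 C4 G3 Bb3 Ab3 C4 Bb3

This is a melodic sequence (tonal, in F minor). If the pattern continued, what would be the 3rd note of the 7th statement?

F3

The unit is 5 notes. Position-3 pitches of the 5 shown cells: Eb4, Db4, C4, Bb3, Ab3.
Carrying that down a 2nd forward: G3 → F3.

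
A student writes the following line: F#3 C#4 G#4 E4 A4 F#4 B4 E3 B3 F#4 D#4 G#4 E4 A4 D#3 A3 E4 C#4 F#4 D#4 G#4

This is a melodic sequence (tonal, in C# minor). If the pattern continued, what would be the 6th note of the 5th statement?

B3

The unit is 7 notes. Position-6 pitches of the 3 shown cells: F#4, E4, D#4.
Carrying that down a 2nd forward: C#4 → B3.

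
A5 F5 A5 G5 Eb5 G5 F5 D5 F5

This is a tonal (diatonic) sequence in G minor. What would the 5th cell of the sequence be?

Unit = 3 notes; the statements start on A5, G5, F5, moving down a 2nd each time.
Continuing the starts: Eb5 → D5.
So cell 5 is D5 Bb4 D5.

D5 Bb4 D5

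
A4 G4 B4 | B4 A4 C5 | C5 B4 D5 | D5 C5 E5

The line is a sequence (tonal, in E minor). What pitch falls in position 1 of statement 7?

The unit is 3 notes. Position-1 pitches of the 4 shown cells: A4, B4, C5, D5.
Extending up a 2nd: E5 → F#5 → G5.

G5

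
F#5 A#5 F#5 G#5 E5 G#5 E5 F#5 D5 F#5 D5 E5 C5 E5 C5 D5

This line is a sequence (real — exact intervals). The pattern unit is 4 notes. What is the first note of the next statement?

Unit = 4 notes; the statements start on F#5, E5, D5, C5, moving down a 2nd each time.
One more step down a 2nd gives Bb4.

Bb4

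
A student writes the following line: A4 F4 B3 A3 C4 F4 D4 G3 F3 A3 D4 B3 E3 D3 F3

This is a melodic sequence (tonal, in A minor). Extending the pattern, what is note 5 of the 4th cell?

The unit is 5 notes. Position-5 pitches of the 3 shown cells: C4, A3, F3.
Each moves down a 3rd; the next is D3.

D3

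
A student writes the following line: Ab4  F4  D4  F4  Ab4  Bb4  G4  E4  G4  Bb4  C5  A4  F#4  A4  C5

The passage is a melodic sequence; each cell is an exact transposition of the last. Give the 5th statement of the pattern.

E5 C#5 A#4 C#5 E5

The 5-note cells begin on Ab4, Bb4, C5 — each up a 2nd from the last.
Carrying on: D5 → E5.
Statement 5 starts on E5 and keeps the same exact contour: E5 C#5 A#4 C#5 E5.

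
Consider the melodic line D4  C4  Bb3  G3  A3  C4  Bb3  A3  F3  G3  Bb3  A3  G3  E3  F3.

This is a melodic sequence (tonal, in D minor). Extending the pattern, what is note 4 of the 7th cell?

A2

With 5-note cells, note 4 of each statement runs G3, F3, E3.
Extending down a 2nd: D3 → C3 → Bb2 → A2.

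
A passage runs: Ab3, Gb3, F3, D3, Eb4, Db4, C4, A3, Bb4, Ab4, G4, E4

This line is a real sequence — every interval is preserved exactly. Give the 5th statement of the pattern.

C6 Bb5 A5 F#5

Unit = 4 notes; the statements start on Ab3, Eb4, Bb4, moving up a 5th each time.
Carrying on: F5 → C6.
So cell 5 is C6 Bb5 A5 F#5.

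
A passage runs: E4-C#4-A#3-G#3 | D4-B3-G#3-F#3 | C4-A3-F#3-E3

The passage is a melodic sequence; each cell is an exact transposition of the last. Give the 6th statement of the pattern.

Gb3 Eb3 C3 Bb2

With a 4-note motive the entries are E4, D4, C4, each down a 2nd from the previous.
Carrying on: Bb3 → Ab3 → Gb3.
So cell 6 is Gb3 Eb3 C3 Bb2.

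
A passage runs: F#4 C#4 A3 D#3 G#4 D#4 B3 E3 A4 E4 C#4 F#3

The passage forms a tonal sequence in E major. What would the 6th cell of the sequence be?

The 4-note cells begin on F#4, G#4, A4 — each up a 2nd from the last.
Extending up a 2nd: B4 → C#5 → D#5.
Statement 6 starts on D#5 and keeps the same diatonic contour: D#5 A4 F#4 B3.

D#5 A4 F#4 B3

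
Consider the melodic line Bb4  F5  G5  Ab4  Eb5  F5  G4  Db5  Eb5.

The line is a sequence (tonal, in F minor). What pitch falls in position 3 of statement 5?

C5

Grouping in 3s, the 3rd note of each cell is G5, F5, Eb5.
Extending down a 2nd: Db5 → C5.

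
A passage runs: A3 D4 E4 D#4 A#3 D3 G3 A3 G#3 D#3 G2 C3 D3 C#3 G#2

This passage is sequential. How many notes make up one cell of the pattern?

Try groups of 5 (3 cells in 15 notes):
A3 D4 E4 D#4 A#3 | D3 G3 A3 G#3 D#3 | G2 C3 D3 C#3 G#2
Every group is a transposition down a 5th of the one before; no shorter unit works.

5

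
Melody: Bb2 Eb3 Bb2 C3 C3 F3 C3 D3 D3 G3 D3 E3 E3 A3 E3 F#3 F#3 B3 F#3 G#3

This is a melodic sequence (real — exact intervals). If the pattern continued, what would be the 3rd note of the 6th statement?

G#3

Grouping in 4s, the 3rd note of each cell is Bb2, C3, D3, E3, F#3.
One more up a 2nd gives G#3.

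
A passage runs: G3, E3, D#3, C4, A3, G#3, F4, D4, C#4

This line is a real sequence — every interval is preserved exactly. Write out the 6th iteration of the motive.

Taking 3-note groups, the heads are G3, C4, F4: the pattern moves up a 4th.
Continuing the starts: Bb4 → Eb5 → Ab5.
Statement 6 starts on Ab5 and keeps the same exact contour: Ab5 F5 E5.

Ab5 F5 E5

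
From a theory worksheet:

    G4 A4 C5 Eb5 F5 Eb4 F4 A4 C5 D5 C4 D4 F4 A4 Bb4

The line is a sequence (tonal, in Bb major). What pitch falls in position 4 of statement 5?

With 5-note cells, note 4 of each statement runs Eb5, C5, A4.
Carrying that down a 3rd forward: F4 → D4.

D4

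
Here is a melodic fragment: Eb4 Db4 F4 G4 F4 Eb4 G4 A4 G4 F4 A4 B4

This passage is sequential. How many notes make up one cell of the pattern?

4

There are 12 notes; a 4-note unit gives 3 cells:
Eb4 Db4 F4 G4 | F4 Eb4 G4 A4 | G4 F4 A4 B4
That's a consistent up a 2nd shift per cell, and no other grouping gives one.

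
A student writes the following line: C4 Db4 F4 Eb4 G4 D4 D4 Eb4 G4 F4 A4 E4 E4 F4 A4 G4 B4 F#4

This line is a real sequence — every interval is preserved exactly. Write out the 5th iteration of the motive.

G#4 A4 C#5 B4 D#5 A#4

With a 6-note motive the entries are C4, D4, E4, each up a 2nd from the previous.
Extending up a 2nd: F#4 → G#4.
So cell 5 is G#4 A4 C#5 B4 D#5 A#4.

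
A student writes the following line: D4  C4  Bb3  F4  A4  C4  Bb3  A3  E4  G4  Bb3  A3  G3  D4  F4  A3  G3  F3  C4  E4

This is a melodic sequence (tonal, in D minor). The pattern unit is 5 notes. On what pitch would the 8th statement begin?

D3

The 5-note cells begin on D4, C4, Bb3, A3 — each down a 2nd from the last.
Continuing: G3 → F3 → E3 → D3. Statement 8 starts on D3.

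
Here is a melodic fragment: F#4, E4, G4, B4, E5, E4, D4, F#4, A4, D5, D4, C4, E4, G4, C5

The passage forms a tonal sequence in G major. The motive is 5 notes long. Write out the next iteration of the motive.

Unit = 5 notes; the statements start on F#4, E4, D4, moving down a 2nd each time.
From C4 the diatonic shape gives C4 B3 D4 F#4 B4.

C4 B3 D4 F#4 B4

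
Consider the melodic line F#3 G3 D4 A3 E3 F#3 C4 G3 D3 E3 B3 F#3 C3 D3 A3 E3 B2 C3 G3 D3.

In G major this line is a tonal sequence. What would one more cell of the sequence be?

Unit = 4 notes; the statements start on F#3, E3, D3, C3, B2, moving down a 2nd each time.
From A2 the diatonic shape gives A2 B2 F#3 C3.

A2 B2 F#3 C3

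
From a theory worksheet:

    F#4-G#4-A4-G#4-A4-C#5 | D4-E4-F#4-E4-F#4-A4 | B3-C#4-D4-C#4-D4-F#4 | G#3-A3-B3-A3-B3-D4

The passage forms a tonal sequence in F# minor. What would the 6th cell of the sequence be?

Unit = 6 notes; the statements start on F#4, D4, B3, G#3, moving down a 3rd each time.
Extending down a 3rd: E3 → C#3.
From C#3 the diatonic shape gives C#3 D3 E3 D3 E3 G#3.

C#3 D3 E3 D3 E3 G#3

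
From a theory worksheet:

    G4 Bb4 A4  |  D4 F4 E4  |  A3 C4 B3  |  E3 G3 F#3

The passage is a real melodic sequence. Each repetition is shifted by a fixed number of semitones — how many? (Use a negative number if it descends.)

With a 3-note motive the entries are G4, D4, A3, E3, each down a 4th from the previous.
Counting half-steps from G4 to D4: -5.

-5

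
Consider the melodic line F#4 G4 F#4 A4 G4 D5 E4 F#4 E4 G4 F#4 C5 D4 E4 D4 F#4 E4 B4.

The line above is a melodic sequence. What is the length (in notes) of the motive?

6

18 notes total. Splitting into 3 groups of 6:
F#4 G4 F#4 A4 G4 D5 | E4 F#4 E4 G4 F#4 C5 | D4 E4 D4 F#4 E4 B4
Every group is a transposition down a 2nd of the one before; no shorter unit works.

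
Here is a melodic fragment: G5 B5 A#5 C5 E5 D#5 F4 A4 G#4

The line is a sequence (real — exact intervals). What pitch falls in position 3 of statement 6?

B2

Grouping in 3s, the 3rd note of each cell is A#5, D#5, G#4.
Extending down a 5th: C#4 → F#3 → B2.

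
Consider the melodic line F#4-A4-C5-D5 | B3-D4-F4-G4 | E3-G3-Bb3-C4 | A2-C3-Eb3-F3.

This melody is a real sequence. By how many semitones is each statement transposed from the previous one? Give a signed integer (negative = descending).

-7

The 4-note cells begin on F#4, B3, E3, A2 — each down a 5th from the last.
Counting half-steps from F#4 to B3: -7.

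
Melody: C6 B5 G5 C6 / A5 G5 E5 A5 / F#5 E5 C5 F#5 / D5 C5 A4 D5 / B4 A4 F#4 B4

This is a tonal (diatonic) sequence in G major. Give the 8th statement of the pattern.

The 4-note cells begin on C6, A5, F#5, D5, B4 — each down a 3rd from the last.
Carrying on: G4 → E4 → C4.
So cell 8 is C4 B3 G3 C4.

C4 B3 G3 C4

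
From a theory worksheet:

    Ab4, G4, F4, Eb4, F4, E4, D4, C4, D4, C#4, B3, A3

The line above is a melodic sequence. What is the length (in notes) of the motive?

4

There are 12 notes; a 4-note unit gives 3 cells:
Ab4 G4 F4 Eb4 | F4 E4 D4 C4 | D4 C#4 B3 A3
Each cell is the previous one down a 3rd — so the unit is 4 notes.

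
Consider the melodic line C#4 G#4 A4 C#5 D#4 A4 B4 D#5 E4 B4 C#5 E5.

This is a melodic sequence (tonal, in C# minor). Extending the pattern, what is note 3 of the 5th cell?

The unit is 4 notes. Position-3 pitches of the 3 shown cells: A4, B4, C#5.
Extending up a 2nd: D#5 → E5.

E5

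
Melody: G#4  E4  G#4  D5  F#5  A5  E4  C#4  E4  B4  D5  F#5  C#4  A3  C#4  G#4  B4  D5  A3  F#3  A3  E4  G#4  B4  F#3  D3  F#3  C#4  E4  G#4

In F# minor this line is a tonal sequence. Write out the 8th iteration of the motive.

With a 6-note motive the entries are G#4, E4, C#4, A3, F#3, each down a 3rd from the previous.
Continuing the starts: D3 → B2 → G#2.
So cell 8 is G#2 E2 G#2 D3 F#3 A3.

G#2 E2 G#2 D3 F#3 A3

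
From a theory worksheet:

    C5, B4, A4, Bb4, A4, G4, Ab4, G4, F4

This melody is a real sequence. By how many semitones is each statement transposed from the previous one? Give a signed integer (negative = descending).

With a 3-note motive the entries are C5, Bb4, Ab4, each down a 2nd from the previous.
C5 to Bb4 spans -2 semitones.

-2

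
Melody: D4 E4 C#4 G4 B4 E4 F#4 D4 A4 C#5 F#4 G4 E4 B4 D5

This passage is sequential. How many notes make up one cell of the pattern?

Try groups of 5 (3 cells in 15 notes):
D4 E4 C#4 G4 B4 | E4 F#4 D4 A4 C#5 | F#4 G4 E4 B4 D5
Each cell is the previous one up a 2nd — so the unit is 5 notes.

5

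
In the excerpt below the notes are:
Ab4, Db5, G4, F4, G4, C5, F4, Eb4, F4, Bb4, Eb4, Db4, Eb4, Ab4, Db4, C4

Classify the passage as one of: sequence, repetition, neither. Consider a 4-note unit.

Each 4-note cell is the previous one transposed down a 2nd.

sequence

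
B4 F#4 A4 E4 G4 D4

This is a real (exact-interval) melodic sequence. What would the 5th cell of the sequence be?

The 2-note cells begin on B4, A4, G4 — each down a 2nd from the last.
Extending down a 2nd: F4 → Eb4.
Statement 5 starts on Eb4 and keeps the same exact contour: Eb4 Bb3.

Eb4 Bb3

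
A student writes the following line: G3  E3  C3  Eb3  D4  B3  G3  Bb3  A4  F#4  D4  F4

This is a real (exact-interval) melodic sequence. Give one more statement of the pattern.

E5 C#5 A4 C5

The 4-note cells begin on G3, D4, A4 — each up a 5th from the last.
Statement 4 starts on E5 and keeps the same exact contour: E5 C#5 A4 C5.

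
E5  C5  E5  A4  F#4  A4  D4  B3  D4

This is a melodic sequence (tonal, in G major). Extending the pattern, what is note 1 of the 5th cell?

The unit is 3 notes. Position-1 pitches of the 3 shown cells: E5, A4, D4.
Each moves down a 5th. Continuing: G3 → C3.

C3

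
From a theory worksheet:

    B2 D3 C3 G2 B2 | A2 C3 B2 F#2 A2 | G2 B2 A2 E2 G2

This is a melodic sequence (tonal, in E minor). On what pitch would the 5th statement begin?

E2

Unit = 5 notes; the statements start on B2, A2, G2, moving down a 2nd each time.
Continuing: F#2 → E2. Statement 5 starts on E2.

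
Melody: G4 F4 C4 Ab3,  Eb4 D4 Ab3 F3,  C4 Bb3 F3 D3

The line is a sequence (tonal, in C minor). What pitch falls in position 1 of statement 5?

Grouping in 4s, the 1st note of each cell is G4, Eb4, C4.
Carrying that down a 3rd forward: Ab3 → F3.

F3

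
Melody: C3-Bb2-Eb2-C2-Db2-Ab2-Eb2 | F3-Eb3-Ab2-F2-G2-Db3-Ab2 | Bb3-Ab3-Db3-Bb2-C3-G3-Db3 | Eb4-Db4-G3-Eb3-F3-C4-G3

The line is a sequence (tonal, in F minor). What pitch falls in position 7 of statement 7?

Grouping in 7s, the 7th note of each cell is Eb2, Ab2, Db3, G3.
Each moves up a 4th. Continuing: C4 → F4 → Bb4.

Bb4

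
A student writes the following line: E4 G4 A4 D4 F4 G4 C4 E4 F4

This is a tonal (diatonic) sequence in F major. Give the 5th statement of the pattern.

A3 C4 D4

Taking 3-note groups, the heads are E4, D4, C4: the pattern moves down a 2nd.
Carrying on: Bb3 → A3.
So cell 5 is A3 C4 D4.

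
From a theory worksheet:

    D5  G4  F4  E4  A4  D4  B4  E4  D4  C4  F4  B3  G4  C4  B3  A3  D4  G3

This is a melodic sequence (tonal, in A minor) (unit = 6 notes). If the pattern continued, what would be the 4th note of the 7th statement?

G2

Grouping in 6s, the 4th note of each cell is E4, C4, A3.
Extending down a 3rd: F3 → D3 → B2 → G2.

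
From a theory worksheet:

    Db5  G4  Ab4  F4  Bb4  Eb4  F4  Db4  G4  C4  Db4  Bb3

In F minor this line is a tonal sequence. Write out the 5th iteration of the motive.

C4 F3 G3 Eb3

The 4-note cells begin on Db5, Bb4, G4 — each down a 3rd from the last.
Continuing the starts: Eb4 → C4.
So cell 5 is C4 F3 G3 Eb3.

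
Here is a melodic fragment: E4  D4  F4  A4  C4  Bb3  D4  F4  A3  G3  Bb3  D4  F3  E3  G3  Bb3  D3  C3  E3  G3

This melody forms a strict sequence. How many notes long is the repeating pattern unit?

4

Try groups of 4 (5 cells in 20 notes):
E4 D4 F4 A4 | C4 Bb3 D4 F4 | A3 G3 Bb3 D4 | F3 E3 G3 Bb3 | D3 C3 E3 G3
Every group is a transposition down a 3rd of the one before; no shorter unit works.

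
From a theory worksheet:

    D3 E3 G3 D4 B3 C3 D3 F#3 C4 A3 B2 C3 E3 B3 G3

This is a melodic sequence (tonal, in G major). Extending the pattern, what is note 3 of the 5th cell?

C3

Grouping in 5s, the 3rd note of each cell is G3, F#3, E3.
Extending down a 2nd: D3 → C3.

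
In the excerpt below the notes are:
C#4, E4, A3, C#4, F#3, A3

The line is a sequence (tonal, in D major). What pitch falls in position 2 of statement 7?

With 2-note cells, note 2 of each statement runs E4, C#4, A3.
Carrying that down a 3rd forward: F#3 → D3 → B2 → G2.

G2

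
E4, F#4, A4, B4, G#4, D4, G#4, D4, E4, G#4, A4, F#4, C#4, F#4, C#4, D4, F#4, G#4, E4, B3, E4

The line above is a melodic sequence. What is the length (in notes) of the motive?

7

21 notes total. Splitting into 3 groups of 7:
E4 F#4 A4 B4 G#4 D4 G#4 | D4 E4 G#4 A4 F#4 C#4 F#4 | C#4 D4 F#4 G#4 E4 B3 E4
Each cell is the previous one down a 2nd — so the unit is 7 notes.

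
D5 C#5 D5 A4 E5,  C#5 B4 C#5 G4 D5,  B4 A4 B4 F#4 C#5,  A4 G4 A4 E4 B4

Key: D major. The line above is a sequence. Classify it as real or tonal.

Every note is diatonic to D major.
Cell 1 has -1 semitones from note 1 to 2, but cell 2 has -2 — the interval quality changes while the contour stays the same, which is the hallmark of a tonal sequence.

tonal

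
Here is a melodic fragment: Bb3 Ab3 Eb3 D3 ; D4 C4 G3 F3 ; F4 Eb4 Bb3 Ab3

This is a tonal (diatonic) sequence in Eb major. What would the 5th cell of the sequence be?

C5 Bb4 F4 Eb4

The 4-note cells begin on Bb3, D4, F4 — each up a 3rd from the last.
Extending up a 3rd: Ab4 → C5.
From C5 the diatonic shape gives C5 Bb4 F4 Eb4.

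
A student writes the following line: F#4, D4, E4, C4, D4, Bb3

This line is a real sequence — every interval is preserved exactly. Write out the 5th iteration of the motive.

With a 2-note motive the entries are F#4, E4, D4, each down a 2nd from the previous.
Extending down a 2nd: C4 → Bb3.
From Bb3 the exact shape gives Bb3 Gb3.

Bb3 Gb3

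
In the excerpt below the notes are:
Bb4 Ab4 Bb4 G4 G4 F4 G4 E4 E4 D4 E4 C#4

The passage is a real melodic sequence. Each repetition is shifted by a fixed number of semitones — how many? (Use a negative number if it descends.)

With a 4-note motive the entries are Bb4, G4, E4, each down a 3rd from the previous.
Counting half-steps from Bb4 to G4: -3.

-3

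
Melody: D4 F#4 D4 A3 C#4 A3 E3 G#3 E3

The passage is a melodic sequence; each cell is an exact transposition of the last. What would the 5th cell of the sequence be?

With a 3-note motive the entries are D4, A3, E3, each down a 4th from the previous.
Continuing the starts: B2 → F#2.
Statement 5 starts on F#2 and keeps the same exact contour: F#2 A#2 F#2.

F#2 A#2 F#2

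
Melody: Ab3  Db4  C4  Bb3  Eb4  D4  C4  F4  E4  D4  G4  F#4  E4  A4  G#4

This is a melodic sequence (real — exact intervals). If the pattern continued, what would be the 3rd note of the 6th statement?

A#4

Grouping in 3s, the 3rd note of each cell is C4, D4, E4, F#4, G#4.
One more up a 2nd gives A#4.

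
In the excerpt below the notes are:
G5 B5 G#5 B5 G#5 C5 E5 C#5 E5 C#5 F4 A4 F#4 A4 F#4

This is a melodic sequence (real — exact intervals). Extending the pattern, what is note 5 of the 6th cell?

Grouping in 5s, the 5th note of each cell is G#5, C#5, F#4.
Each moves down a 5th. Continuing: B3 → E3 → A2.

A2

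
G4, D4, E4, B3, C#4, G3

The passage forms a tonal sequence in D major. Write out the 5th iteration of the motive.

F#3 C#3

The 2-note cells begin on G4, E4, C#4 — each down a 3rd from the last.
Continuing the starts: A3 → F#3.
Statement 5 starts on F#3 and keeps the same diatonic contour: F#3 C#3.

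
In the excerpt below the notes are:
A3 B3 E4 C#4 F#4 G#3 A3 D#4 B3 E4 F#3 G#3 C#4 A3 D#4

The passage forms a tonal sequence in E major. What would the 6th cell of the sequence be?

Taking 5-note groups, the heads are A3, G#3, F#3: the pattern moves down a 2nd.
Extending down a 2nd: E3 → D#3 → C#3.
So cell 6 is C#3 D#3 G#3 E3 A3.

C#3 D#3 G#3 E3 A3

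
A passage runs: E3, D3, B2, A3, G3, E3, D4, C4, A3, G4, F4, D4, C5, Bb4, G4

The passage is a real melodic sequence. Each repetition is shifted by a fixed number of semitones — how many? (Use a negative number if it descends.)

5

The 3-note cells begin on E3, A3, D4, G4, C5 — each up a 4th from the last.
E3→A3 is 57 − 52 = 5 semitones.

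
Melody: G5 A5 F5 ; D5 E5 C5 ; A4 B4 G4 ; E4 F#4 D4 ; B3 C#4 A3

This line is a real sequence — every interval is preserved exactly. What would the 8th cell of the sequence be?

Unit = 3 notes; the statements start on G5, D5, A4, E4, B3, moving down a 4th each time.
Continuing the starts: F#3 → C#3 → G#2.
Statement 8 starts on G#2 and keeps the same exact contour: G#2 A#2 F#2.

G#2 A#2 F#2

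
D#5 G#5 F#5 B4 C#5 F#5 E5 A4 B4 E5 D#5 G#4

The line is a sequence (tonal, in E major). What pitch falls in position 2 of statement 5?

C#5

With 4-note cells, note 2 of each statement runs G#5, F#5, E5.
Extending down a 2nd: D#5 → C#5.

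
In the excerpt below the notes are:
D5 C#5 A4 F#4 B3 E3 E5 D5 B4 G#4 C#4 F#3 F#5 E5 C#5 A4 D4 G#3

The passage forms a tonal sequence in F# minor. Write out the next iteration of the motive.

The 6-note cells begin on D5, E5, F#5 — each up a 2nd from the last.
Statement 4 starts on G#5 and keeps the same diatonic contour: G#5 F#5 D5 B4 E4 A3.

G#5 F#5 D5 B4 E4 A3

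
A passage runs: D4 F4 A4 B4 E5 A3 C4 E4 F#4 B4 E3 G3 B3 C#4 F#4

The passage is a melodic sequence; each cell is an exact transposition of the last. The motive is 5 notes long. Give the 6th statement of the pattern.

The 5-note cells begin on D4, A3, E3 — each down a 4th from the last.
Carrying on: B2 → F#2 → C#2.
So cell 6 is C#2 E2 G#2 A#2 D#3.

C#2 E2 G#2 A#2 D#3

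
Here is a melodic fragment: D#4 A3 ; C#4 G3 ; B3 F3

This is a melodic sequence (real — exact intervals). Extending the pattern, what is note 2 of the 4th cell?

With 2-note cells, note 2 of each statement runs A3, G3, F3.
From F3, down a 2nd gives Eb3.

Eb3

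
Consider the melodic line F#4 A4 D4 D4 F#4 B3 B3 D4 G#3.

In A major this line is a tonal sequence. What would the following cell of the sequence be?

G#3 B3 E3

The 3-note cells begin on F#4, D4, B3 — each down a 3rd from the last.
From G#3 the diatonic shape gives G#3 B3 E3.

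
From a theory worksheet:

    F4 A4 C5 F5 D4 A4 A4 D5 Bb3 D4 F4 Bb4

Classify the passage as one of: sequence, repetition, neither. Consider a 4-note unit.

neither

Note 2 of cell 2 is A4; if this were a sequence it would be F4. No unit length gives a consistent transposition pattern.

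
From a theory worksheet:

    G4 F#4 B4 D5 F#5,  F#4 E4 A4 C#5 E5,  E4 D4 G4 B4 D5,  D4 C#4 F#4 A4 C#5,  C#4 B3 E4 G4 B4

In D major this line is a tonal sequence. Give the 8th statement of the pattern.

G3 F#3 B3 D4 F#4

Unit = 5 notes; the statements start on G4, F#4, E4, D4, C#4, moving down a 2nd each time.
Continuing the starts: B3 → A3 → G3.
From G3 the diatonic shape gives G3 F#3 B3 D4 F#4.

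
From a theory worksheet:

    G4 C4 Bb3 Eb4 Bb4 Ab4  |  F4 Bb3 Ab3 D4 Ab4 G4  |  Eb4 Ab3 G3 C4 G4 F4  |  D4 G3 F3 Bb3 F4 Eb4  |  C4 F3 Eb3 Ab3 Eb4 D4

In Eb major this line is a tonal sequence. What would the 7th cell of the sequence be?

Taking 6-note groups, the heads are G4, F4, Eb4, D4, C4: the pattern moves down a 2nd.
Extending down a 2nd: Bb3 → Ab3.
Statement 7 starts on Ab3 and keeps the same diatonic contour: Ab3 D3 C3 F3 C4 Bb3.

Ab3 D3 C3 F3 C4 Bb3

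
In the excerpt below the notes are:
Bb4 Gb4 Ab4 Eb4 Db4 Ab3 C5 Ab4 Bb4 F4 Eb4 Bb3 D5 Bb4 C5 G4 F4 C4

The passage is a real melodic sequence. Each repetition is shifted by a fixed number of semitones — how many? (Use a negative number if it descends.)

2

The 6-note cells begin on Bb4, C5, D5 — each up a 2nd from the last.
Counting half-steps from Bb4 to C5: 2.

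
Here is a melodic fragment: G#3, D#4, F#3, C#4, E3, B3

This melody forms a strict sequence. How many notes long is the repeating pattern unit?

2

There are 6 notes; a 2-note unit gives 3 cells:
G#3 D#4 | F#3 C#4 | E3 B3
Each cell is the previous one down a 2nd — so the unit is 2 notes.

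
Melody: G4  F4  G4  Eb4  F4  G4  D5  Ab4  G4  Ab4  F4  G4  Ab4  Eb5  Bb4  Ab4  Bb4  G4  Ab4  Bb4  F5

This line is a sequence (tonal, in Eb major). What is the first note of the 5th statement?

D5

The 7-note cells begin on G4, Ab4, Bb4 — each up a 2nd from the last.
Extending the heads up a 2nd: C5 → D5.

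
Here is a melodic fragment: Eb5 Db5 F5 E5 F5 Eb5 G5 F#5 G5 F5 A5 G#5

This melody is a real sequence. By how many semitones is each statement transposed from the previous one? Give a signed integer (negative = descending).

2

Taking 4-note groups, the heads are Eb5, F5, G5: the pattern moves up a 2nd.
Eb5→F5 is 77 − 75 = 2 semitones.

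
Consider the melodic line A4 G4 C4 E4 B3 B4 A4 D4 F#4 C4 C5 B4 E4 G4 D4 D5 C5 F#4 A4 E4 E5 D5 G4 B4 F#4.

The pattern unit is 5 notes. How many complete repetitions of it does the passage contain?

25 notes in groups of 5 gives 25/5 = 5 statements.
Starts: A4, B4, C5, D5, E5 — each up a 2nd.

5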